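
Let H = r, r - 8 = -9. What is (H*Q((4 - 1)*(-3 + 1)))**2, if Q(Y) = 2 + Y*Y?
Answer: 1444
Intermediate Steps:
Q(Y) = 2 + Y**2
r = -1 (r = 8 - 9 = -1)
H = -1
(H*Q((4 - 1)*(-3 + 1)))**2 = (-(2 + ((4 - 1)*(-3 + 1))**2))**2 = (-(2 + (3*(-2))**2))**2 = (-(2 + (-6)**2))**2 = (-(2 + 36))**2 = (-1*38)**2 = (-38)**2 = 1444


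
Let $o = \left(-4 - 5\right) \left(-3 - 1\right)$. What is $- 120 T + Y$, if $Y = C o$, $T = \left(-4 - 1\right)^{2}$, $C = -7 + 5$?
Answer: $-3072$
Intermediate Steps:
$C = -2$
$o = 36$ ($o = \left(-9\right) \left(-4\right) = 36$)
$T = 25$ ($T = \left(-5\right)^{2} = 25$)
$Y = -72$ ($Y = \left(-2\right) 36 = -72$)
$- 120 T + Y = \left(-120\right) 25 - 72 = -3000 - 72 = -3072$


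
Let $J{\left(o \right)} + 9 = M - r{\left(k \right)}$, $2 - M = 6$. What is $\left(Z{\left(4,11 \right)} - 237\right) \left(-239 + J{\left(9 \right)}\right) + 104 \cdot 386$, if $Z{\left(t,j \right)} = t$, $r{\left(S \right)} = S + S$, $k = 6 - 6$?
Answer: $98860$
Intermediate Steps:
$M = -4$ ($M = 2 - 6 = -4$)
$k = 0$ ($k = 6 - 6 = 0$)
$r{\left(S \right)} = 2 S$
$J{\left(o \right)} = -13$ ($J{\left(o \right)} = -9 - \left(4 + 2 \cdot 0\right) = -9 - 4 = -13$)
$\left(Z{\left(4,11 \right)} - 237\right) \left(-239 + J{\left(9 \right)}\right) + 104 \cdot 386 = \left(4 - 237\right) \left(-239 - 13\right) + 104 \cdot 386 = \left(-233\right) \left(-252\right) + 40144 = 58716 + 40144 = 98860$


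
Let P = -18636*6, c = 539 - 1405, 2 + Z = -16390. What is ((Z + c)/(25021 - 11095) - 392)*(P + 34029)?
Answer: 70996843125/2321 ≈ 3.0589e+7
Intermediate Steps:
Z = -16392 (Z = -2 - 16390 = -16392)
c = -866
P = -111816
((Z + c)/(25021 - 11095) - 392)*(P + 34029) = ((-16392 - 866)/(25021 - 11095) - 392)*(-111816 + 34029) = (-17258/13926 - 392)*(-77787) = (-17258*1/13926 - 392)*(-77787) = (-8629/6963 - 392)*(-77787) = -2738125/6963*(-77787) = 70996843125/2321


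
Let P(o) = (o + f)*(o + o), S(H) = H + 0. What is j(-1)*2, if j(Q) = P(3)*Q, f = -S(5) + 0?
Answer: 24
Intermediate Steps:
S(H) = H
f = -5 (f = -1*5 + 0 = -5 + 0 = -5)
P(o) = 2*o*(-5 + o) (P(o) = (o - 5)*(o + o) = (-5 + o)*(2*o) = 2*o*(-5 + o))
j(Q) = -12*Q (j(Q) = (2*3*(-5 + 3))*Q = (2*3*(-2))*Q = -12*Q)
j(-1)*2 = -12*(-1)*2 = 12*2 = 24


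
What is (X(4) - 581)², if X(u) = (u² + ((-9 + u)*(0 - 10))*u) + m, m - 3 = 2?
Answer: 129600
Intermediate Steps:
m = 5 (m = 3 + 2 = 5)
X(u) = 5 + u² + u*(90 - 10*u) (X(u) = (u² + ((-9 + u)*(0 - 10))*u) + 5 = (u² + ((-9 + u)*(-10))*u) + 5 = (u² + (90 - 10*u)*u) + 5 = (u² + u*(90 - 10*u)) + 5 = 5 + u² + u*(90 - 10*u))
(X(4) - 581)² = ((5 - 9*4² + 90*4) - 581)² = ((5 - 9*16 + 360) - 581)² = ((5 - 144 + 360) - 581)² = (221 - 581)² = (-360)² = 129600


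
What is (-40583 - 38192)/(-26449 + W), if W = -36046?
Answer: 15755/12499 ≈ 1.2605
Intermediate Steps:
(-40583 - 38192)/(-26449 + W) = (-40583 - 38192)/(-26449 - 36046) = -78775/(-62495) = -78775*(-1/62495) = 15755/12499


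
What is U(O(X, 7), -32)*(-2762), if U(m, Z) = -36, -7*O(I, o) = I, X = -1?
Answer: 99432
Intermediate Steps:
O(I, o) = -I/7
U(O(X, 7), -32)*(-2762) = -36*(-2762) = 99432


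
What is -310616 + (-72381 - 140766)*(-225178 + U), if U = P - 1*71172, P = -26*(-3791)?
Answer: 42156755632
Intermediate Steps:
P = 98566
U = 27394 (U = 98566 - 1*71172 = 98566 - 71172 = 27394)
-310616 + (-72381 - 140766)*(-225178 + U) = -310616 + (-72381 - 140766)*(-225178 + 27394) = -310616 - 213147*(-197784) = -310616 + 42157066248 = 42156755632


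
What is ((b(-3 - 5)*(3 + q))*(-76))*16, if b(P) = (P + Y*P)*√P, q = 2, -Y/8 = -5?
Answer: 3988480*I*√2 ≈ 5.6406e+6*I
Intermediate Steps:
Y = 40 (Y = -8*(-5) = 40)
b(P) = 41*P^(3/2) (b(P) = (P + 40*P)*√P = (41*P)*√P = 41*P^(3/2))
((b(-3 - 5)*(3 + q))*(-76))*16 = (((41*(-3 - 5)^(3/2))*(3 + 2))*(-76))*16 = (((41*(-8)^(3/2))*5)*(-76))*16 = (((41*(-16*I*√2))*5)*(-76))*16 = ((-656*I*√2*5)*(-76))*16 = (-3280*I*√2*(-76))*16 = (249280*I*√2)*16 = 3988480*I*√2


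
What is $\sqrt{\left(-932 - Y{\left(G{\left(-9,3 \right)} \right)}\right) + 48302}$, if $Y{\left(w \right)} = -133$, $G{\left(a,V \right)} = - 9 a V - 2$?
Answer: $\sqrt{47503} \approx 217.95$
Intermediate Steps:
$G{\left(a,V \right)} = -2 - 9 V a$ ($G{\left(a,V \right)} = - 9 V a - 2 = -2 - 9 V a$)
$\sqrt{\left(-932 - Y{\left(G{\left(-9,3 \right)} \right)}\right) + 48302} = \sqrt{\left(-932 - -133\right) + 48302} = \sqrt{\left(-932 + 133\right) + 48302} = \sqrt{-799 + 48302} = \sqrt{47503}$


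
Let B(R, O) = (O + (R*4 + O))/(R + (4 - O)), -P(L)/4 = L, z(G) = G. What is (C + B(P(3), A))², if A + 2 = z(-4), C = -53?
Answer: 529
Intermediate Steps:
P(L) = -4*L
A = -6 (A = -2 - 4 = -6)
B(R, O) = (2*O + 4*R)/(4 + R - O) (B(R, O) = (O + (4*R + O))/(4 + R - O) = (O + (O + 4*R))/(4 + R - O) = (2*O + 4*R)/(4 + R - O))
(C + B(P(3), A))² = (-53 + 2*(-6 + 2*(-4*3))/(4 - 4*3 - 1*(-6)))² = (-53 + 2*(-6 + 2*(-12))/(4 - 12 + 6))² = (-53 + 2*(-6 - 24)/(-2))² = (-53 + 2*(-½)*(-30))² = (-53 + 30)² = (-23)² = 529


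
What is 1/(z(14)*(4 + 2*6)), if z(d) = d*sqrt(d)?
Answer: sqrt(14)/3136 ≈ 0.0011931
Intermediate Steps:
z(d) = d**(3/2)
1/(z(14)*(4 + 2*6)) = 1/(14**(3/2)*(4 + 2*6)) = 1/((14*sqrt(14))*(4 + 12)) = 1/((14*sqrt(14))*16) = 1/(224*sqrt(14)) = sqrt(14)/3136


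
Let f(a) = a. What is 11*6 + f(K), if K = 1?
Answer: 67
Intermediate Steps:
11*6 + f(K) = 11*6 + 1 = 66 + 1 = 67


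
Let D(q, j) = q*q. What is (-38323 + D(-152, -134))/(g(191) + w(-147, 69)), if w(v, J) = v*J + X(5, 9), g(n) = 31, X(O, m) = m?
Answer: 15219/10103 ≈ 1.5064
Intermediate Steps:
D(q, j) = q²
w(v, J) = 9 + J*v (w(v, J) = v*J + 9 = J*v + 9 = 9 + J*v)
(-38323 + D(-152, -134))/(g(191) + w(-147, 69)) = (-38323 + (-152)²)/(31 + (9 + 69*(-147))) = (-38323 + 23104)/(31 + (9 - 10143)) = -15219/(31 - 10134) = -15219/(-10103) = -15219*(-1/10103) = 15219/10103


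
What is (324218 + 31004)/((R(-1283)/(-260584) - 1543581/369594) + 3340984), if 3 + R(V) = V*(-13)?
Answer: 237580078547798/2234518790244089 ≈ 0.10632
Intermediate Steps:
R(V) = -3 - 13*V (R(V) = -3 + V*(-13) = -3 - 13*V)
(324218 + 31004)/((R(-1283)/(-260584) - 1543581/369594) + 3340984) = (324218 + 31004)/(((-3 - 13*(-1283))/(-260584) - 1543581/369594) + 3340984) = 355222/(((-3 + 16679)*(-1/260584) - 1543581*1/369594) + 3340984) = 355222/((16676*(-1/260584) - 171509/41066) + 3340984) = 355222/((-4169/65146 - 171509/41066) + 3340984) = 355222/(-2836082367/668821409 + 3340984) = 355222/(2234518790244089/668821409) = 355222*(668821409/2234518790244089) = 237580078547798/2234518790244089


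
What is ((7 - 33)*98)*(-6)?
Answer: 15288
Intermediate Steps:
((7 - 33)*98)*(-6) = -26*98*(-6) = -2548*(-6) = 15288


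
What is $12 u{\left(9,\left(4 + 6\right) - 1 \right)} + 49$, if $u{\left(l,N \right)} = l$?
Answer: $157$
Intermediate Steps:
$12 u{\left(9,\left(4 + 6\right) - 1 \right)} + 49 = 12 \cdot 9 + 49 = 108 + 49 = 157$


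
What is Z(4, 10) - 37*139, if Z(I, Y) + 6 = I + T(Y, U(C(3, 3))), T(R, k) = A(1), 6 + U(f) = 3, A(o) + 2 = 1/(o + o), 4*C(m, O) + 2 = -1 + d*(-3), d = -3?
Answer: -10293/2 ≈ -5146.5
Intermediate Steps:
C(m, O) = 3/2 (C(m, O) = -1/2 + (-1 - 3*(-3))/4 = -1/2 + (-1 + 9)/4 = -1/2 + (1/4)*8 = -1/2 + 2 = 3/2)
A(o) = -2 + 1/(2*o) (A(o) = -2 + 1/(o + o) = -2 + 1/(2*o))
U(f) = -3 (U(f) = -6 + 3 = -3)
T(R, k) = -3/2 (T(R, k) = -2 + (1/2)/1 = -2 + (1/2)*1 = -2 + 1/2 = -3/2)
Z(I, Y) = -15/2 + I (Z(I, Y) = -6 + (I - 3/2) = -6 + (-3/2 + I) = -15/2 + I)
Z(4, 10) - 37*139 = (-15/2 + 4) - 37*139 = -7/2 - 5143 = -10293/2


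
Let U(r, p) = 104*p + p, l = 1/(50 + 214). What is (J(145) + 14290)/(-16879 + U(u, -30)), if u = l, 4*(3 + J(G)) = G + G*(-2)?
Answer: -57003/80116 ≈ -0.71151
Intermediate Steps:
J(G) = -3 - G/4 (J(G) = -3 + (G + G*(-2))/4 = -3 + (G - 2*G)/4 = -3 + (-G)/4 = -3 - G/4)
l = 1/264 ≈ 0.0037879
u = 1/264 ≈ 0.0037879
U(r, p) = 105*p
(J(145) + 14290)/(-16879 + U(u, -30)) = ((-3 - 1/4*145) + 14290)/(-16879 + 105*(-30)) = ((-3 - 145/4) + 14290)/(-16879 - 3150) = (-157/4 + 14290)/(-20029) = (57003/4)*(-1/20029) = -57003/80116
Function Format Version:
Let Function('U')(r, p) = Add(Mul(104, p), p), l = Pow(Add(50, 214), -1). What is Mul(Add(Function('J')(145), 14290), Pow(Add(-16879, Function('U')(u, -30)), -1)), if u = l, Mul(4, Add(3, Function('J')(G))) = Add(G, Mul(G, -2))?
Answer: Rational(-57003, 80116) ≈ -0.71151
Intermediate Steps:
Function('J')(G) = Add(-3, Mul(Rational(-1, 4), G)) (Function('J')(G) = Add(-3, Mul(Rational(1, 4), Add(G, Mul(G, -2)))) = Add(-3, Mul(Rational(1, 4), Add(G, Mul(-2, G)))) = Add(-3, Mul(Rational(1, 4), Mul(-1, G))) = Add(-3, Mul(Rational(-1, 4), G)))
l = Rational(1, 264) (l = Pow(264, -1) = Rational(1, 264) ≈ 0.0037879)
u = Rational(1, 264) ≈ 0.0037879
Function('U')(r, p) = Mul(105, p)
Mul(Add(Function('J')(145), 14290), Pow(Add(-16879, Function('U')(u, -30)), -1)) = Mul(Add(Add(-3, Mul(Rational(-1, 4), 145)), 14290), Pow(Add(-16879, Mul(105, -30)), -1)) = Mul(Add(Add(-3, Rational(-145, 4)), 14290), Pow(Add(-16879, -3150), -1)) = Mul(Add(Rational(-157, 4), 14290), Pow(-20029, -1)) = Mul(Rational(57003, 4), Rational(-1, 20029)) = Rational(-57003, 80116)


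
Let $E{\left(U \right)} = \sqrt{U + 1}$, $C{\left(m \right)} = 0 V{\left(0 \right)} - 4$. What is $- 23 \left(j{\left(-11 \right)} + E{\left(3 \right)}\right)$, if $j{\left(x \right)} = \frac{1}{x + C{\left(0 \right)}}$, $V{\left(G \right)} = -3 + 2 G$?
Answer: $- \frac{667}{15} \approx -44.467$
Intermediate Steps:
$C{\left(m \right)} = -4$ ($C{\left(m \right)} = 0 \left(-3 + 2 \cdot 0\right) - 4 = 0 \left(-3 + 0\right) - 4 = 0 \left(-3\right) - 4 = 0 - 4 = -4$)
$E{\left(U \right)} = \sqrt{1 + U}$
$j{\left(x \right)} = \frac{1}{-4 + x}$ ($j{\left(x \right)} = \frac{1}{x - 4} = \frac{1}{-4 + x}$)
$- 23 \left(j{\left(-11 \right)} + E{\left(3 \right)}\right) = - 23 \left(\frac{1}{-4 - 11} + \sqrt{1 + 3}\right) = - 23 \left(\frac{1}{-15} + \sqrt{4}\right) = - 23 \left(- \frac{1}{15} + 2\right) = \left(-23\right) \frac{29}{15} = - \frac{667}{15}$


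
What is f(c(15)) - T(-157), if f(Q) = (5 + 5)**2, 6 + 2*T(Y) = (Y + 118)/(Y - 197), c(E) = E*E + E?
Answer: 24295/236 ≈ 102.94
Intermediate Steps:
c(E) = E + E**2 (c(E) = E**2 + E = E + E**2)
T(Y) = -3 + (118 + Y)/(2*(-197 + Y)) (T(Y) = -3 + ((Y + 118)/(Y - 197))/2 = -3 + ((118 + Y)/(-197 + Y))/2 = -3 + (118 + Y)/(2*(-197 + Y)))
f(Q) = 100 (f(Q) = 10**2 = 100)
f(c(15)) - T(-157) = 100 - 5*(260 - 1*(-157))/(2*(-197 - 157)) = 100 - 5*(260 + 157)/(2*(-354)) = 100 - 5*(-1)*417/(2*354) = 100 - 1*(-695/236) = 100 + 695/236 = 24295/236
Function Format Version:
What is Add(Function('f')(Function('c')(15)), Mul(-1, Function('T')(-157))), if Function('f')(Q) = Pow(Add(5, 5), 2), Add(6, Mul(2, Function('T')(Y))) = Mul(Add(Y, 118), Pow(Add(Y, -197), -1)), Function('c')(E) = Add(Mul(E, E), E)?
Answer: Rational(24295, 236) ≈ 102.94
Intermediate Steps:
Function('c')(E) = Add(E, Pow(E, 2)) (Function('c')(E) = Add(Pow(E, 2), E) = Add(E, Pow(E, 2)))
Function('T')(Y) = Add(-3, Mul(Rational(1, 2), Pow(Add(-197, Y), -1), Add(118, Y))) (Function('T')(Y) = Add(-3, Mul(Rational(1, 2), Mul(Add(Y, 118), Pow(Add(Y, -197), -1)))) = Add(-3, Mul(Rational(1, 2), Mul(Add(118, Y), Pow(Add(-197, Y), -1)))) = Add(-3, Mul(Rational(1, 2), Mul(Pow(Add(-197, Y), -1), Add(118, Y)))) = Add(-3, Mul(Rational(1, 2), Pow(Add(-197, Y), -1), Add(118, Y))))
Function('f')(Q) = 100 (Function('f')(Q) = Pow(10, 2) = 100)
Add(Function('f')(Function('c')(15)), Mul(-1, Function('T')(-157))) = Add(100, Mul(-1, Mul(Rational(5, 2), Pow(Add(-197, -157), -1), Add(260, Mul(-1, -157))))) = Add(100, Mul(-1, Mul(Rational(5, 2), Pow(-354, -1), Add(260, 157)))) = Add(100, Mul(-1, Mul(Rational(5, 2), Rational(-1, 354), 417))) = Add(100, Mul(-1, Rational(-695, 236))) = Add(100, Rational(695, 236)) = Rational(24295, 236)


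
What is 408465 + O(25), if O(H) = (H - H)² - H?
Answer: 408440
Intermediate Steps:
O(H) = -H (O(H) = 0² - H = 0 - H = -H)
408465 + O(25) = 408465 - 1*25 = 408465 - 25 = 408440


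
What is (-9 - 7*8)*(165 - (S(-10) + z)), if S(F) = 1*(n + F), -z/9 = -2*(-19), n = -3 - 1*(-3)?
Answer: -33605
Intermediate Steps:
n = 0 (n = -3 + 3 = 0)
z = -342 (z = -(-18)*(-19) = -9*38 = -342)
S(F) = F (S(F) = 1*(0 + F) = 1*F = F)
(-9 - 7*8)*(165 - (S(-10) + z)) = (-9 - 7*8)*(165 - (-10 - 342)) = (-9 - 56)*(165 - 1*(-352)) = -65*(165 + 352) = -65*517 = -33605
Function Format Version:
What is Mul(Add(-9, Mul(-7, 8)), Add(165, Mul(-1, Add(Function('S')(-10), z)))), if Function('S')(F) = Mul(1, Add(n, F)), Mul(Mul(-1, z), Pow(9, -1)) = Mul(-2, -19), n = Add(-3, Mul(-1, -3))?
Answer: -33605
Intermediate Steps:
n = 0 (n = Add(-3, 3) = 0)
z = -342 (z = Mul(-9, Mul(-2, -19)) = Mul(-9, 38) = -342)
Function('S')(F) = F (Function('S')(F) = Mul(1, Add(0, F)) = Mul(1, F) = F)
Mul(Add(-9, Mul(-7, 8)), Add(165, Mul(-1, Add(Function('S')(-10), z)))) = Mul(Add(-9, Mul(-7, 8)), Add(165, Mul(-1, Add(-10, -342)))) = Mul(Add(-9, -56), Add(165, Mul(-1, -352))) = Mul(-65, Add(165, 352)) = Mul(-65, 517) = -33605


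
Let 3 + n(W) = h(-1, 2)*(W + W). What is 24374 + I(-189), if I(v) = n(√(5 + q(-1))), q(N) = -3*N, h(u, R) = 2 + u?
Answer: 24371 + 4*√2 ≈ 24377.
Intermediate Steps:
n(W) = -3 + 2*W (n(W) = -3 + (2 - 1)*(W + W) = -3 + 1*(2*W) = -3 + 2*W)
I(v) = -3 + 4*√2 (I(v) = -3 + 2*√(5 - 3*(-1)) = -3 + 2*√(5 + 3) = -3 + 2*√8 = -3 + 2*(2*√2) = -3 + 4*√2)
24374 + I(-189) = 24374 + (-3 + 4*√2) = 24371 + 4*√2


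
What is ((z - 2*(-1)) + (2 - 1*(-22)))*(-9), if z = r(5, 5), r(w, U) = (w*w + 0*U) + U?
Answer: -504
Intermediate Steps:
r(w, U) = U + w² (r(w, U) = (w² + 0) + U = w² + U = U + w²)
z = 30 (z = 5 + 5² = 5 + 25 = 30)
((z - 2*(-1)) + (2 - 1*(-22)))*(-9) = ((30 - 2*(-1)) + (2 - 1*(-22)))*(-9) = ((30 + 2) + (2 + 22))*(-9) = (32 + 24)*(-9) = 56*(-9) = -504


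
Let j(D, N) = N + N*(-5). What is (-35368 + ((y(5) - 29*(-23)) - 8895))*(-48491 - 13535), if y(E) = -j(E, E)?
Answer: 2702844976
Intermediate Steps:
j(D, N) = -4*N (j(D, N) = N - 5*N = -4*N)
y(E) = 4*E (y(E) = -(-4)*E = 4*E)
(-35368 + ((y(5) - 29*(-23)) - 8895))*(-48491 - 13535) = (-35368 + ((4*5 - 29*(-23)) - 8895))*(-48491 - 13535) = (-35368 + ((20 + 667) - 8895))*(-62026) = (-35368 + (687 - 8895))*(-62026) = (-35368 - 8208)*(-62026) = -43576*(-62026) = 2702844976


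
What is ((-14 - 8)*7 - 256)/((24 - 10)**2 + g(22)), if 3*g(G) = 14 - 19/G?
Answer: -5412/2645 ≈ -2.0461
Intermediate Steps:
g(G) = 14/3 - 19/(3*G) (g(G) = (14 - 19/G)/3 = 14/3 - 19/(3*G))
((-14 - 8)*7 - 256)/((24 - 10)**2 + g(22)) = ((-14 - 8)*7 - 256)/((24 - 10)**2 + (1/3)*(-19 + 14*22)/22) = (-22*7 - 256)/(14**2 + (1/3)*(1/22)*(-19 + 308)) = (-154 - 256)/(196 + (1/3)*(1/22)*289) = -410/(196 + 289/66) = -410/13225/66 = -410*66/13225 = -5412/2645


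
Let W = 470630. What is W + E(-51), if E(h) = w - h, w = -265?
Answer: 470416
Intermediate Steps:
E(h) = -265 - h
W + E(-51) = 470630 + (-265 - 1*(-51)) = 470630 + (-265 + 51) = 470630 - 214 = 470416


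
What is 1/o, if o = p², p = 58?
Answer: 1/3364 ≈ 0.00029727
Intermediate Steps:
o = 3364 (o = 58² = 3364)
1/o = 1/3364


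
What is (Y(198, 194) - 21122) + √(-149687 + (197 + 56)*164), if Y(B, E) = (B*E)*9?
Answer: 324586 + I*√108195 ≈ 3.2459e+5 + 328.93*I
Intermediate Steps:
Y(B, E) = 9*B*E
(Y(198, 194) - 21122) + √(-149687 + (197 + 56)*164) = (9*198*194 - 21122) + √(-149687 + (197 + 56)*164) = (345708 - 21122) + √(-149687 + 253*164) = 324586 + √(-149687 + 41492) = 324586 + √(-108195) = 324586 + I*√108195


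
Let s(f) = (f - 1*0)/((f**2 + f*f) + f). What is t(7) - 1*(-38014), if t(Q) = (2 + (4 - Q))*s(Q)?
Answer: 570209/15 ≈ 38014.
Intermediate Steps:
s(f) = f/(f + 2*f**2) (s(f) = (f + 0)/((f**2 + f**2) + f) = f/(2*f**2 + f) = f/(f + 2*f**2))
t(Q) = (6 - Q)/(1 + 2*Q) (t(Q) = (2 + (4 - Q))/(1 + 2*Q) = (6 - Q)/(1 + 2*Q))
t(7) - 1*(-38014) = (6 - 1*7)/(1 + 2*7) - 1*(-38014) = (6 - 7)/(1 + 14) + 38014 = -1/15 + 38014 = 570209/15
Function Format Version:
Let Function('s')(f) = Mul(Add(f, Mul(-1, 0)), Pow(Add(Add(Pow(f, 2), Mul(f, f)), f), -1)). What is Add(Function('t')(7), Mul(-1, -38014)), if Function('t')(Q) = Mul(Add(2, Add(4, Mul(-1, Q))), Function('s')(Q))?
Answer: Rational(570209, 15) ≈ 38014.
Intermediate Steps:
Function('s')(f) = Mul(f, Pow(Add(f, Mul(2, Pow(f, 2))), -1)) (Function('s')(f) = Mul(Add(f, 0), Pow(Add(Add(Pow(f, 2), Pow(f, 2)), f), -1)) = Mul(f, Pow(Add(Mul(2, Pow(f, 2)), f), -1)) = Mul(f, Pow(Add(f, Mul(2, Pow(f, 2))), -1)))
Function('t')(Q) = Mul(Pow(Add(1, Mul(2, Q)), -1), Add(6, Mul(-1, Q))) (Function('t')(Q) = Mul(Add(2, Add(4, Mul(-1, Q))), Pow(Add(1, Mul(2, Q)), -1)) = Mul(Add(6, Mul(-1, Q)), Pow(Add(1, Mul(2, Q)), -1)) = Mul(Pow(Add(1, Mul(2, Q)), -1), Add(6, Mul(-1, Q))))
Add(Function('t')(7), Mul(-1, -38014)) = Add(Mul(Pow(Add(1, Mul(2, 7)), -1), Add(6, Mul(-1, 7))), Mul(-1, -38014)) = Add(Mul(Pow(Add(1, 14), -1), Add(6, -7)), 38014) = Add(Mul(Pow(15, -1), -1), 38014) = Add(Mul(Rational(1, 15), -1), 38014) = Add(Rational(-1, 15), 38014) = Rational(570209, 15)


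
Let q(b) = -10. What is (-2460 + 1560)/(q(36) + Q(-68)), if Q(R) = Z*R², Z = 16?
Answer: -150/12329 ≈ -0.012166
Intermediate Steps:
Q(R) = 16*R²
(-2460 + 1560)/(q(36) + Q(-68)) = (-2460 + 1560)/(-10 + 16*(-68)²) = -900/(-10 + 16*4624) = -900/(-10 + 73984) = -900/73974 = -900*1/73974 = -150/12329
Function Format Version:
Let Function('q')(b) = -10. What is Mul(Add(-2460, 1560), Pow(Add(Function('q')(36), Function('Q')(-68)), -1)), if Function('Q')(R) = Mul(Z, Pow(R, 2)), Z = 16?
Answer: Rational(-150, 12329) ≈ -0.012166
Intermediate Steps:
Function('Q')(R) = Mul(16, Pow(R, 2))
Mul(Add(-2460, 1560), Pow(Add(Function('q')(36), Function('Q')(-68)), -1)) = Mul(Add(-2460, 1560), Pow(Add(-10, Mul(16, Pow(-68, 2))), -1)) = Mul(-900, Pow(Add(-10, Mul(16, 4624)), -1)) = Mul(-900, Pow(Add(-10, 73984), -1)) = Mul(-900, Pow(73974, -1)) = Mul(-900, Rational(1, 73974)) = Rational(-150, 12329)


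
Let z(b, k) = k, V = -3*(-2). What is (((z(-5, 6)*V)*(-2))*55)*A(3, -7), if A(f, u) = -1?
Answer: 3960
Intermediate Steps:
V = 6
(((z(-5, 6)*V)*(-2))*55)*A(3, -7) = (((6*6)*(-2))*55)*(-1) = ((36*(-2))*55)*(-1) = -72*55*(-1) = -3960*(-1) = 3960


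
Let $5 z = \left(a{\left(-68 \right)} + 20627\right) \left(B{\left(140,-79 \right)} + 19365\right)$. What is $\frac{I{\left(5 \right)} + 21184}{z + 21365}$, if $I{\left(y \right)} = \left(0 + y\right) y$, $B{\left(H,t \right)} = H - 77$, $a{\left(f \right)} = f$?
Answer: $\frac{106045}{399527077} \approx 0.00026543$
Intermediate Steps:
$B{\left(H,t \right)} = -77 + H$
$z = \frac{399420252}{5}$ ($z = \frac{\left(-68 + 20627\right) \left(\left(-77 + 140\right) + 19365\right)}{5} = \frac{20559 \left(63 + 19365\right)}{5} = \frac{20559 \cdot 19428}{5} = \frac{1}{5} \cdot 399420252 = \frac{399420252}{5} \approx 7.9884 \cdot 10^{7}$)
$I{\left(y \right)} = y^{2}$ ($I{\left(y \right)} = y y = y^{2}$)
$\frac{I{\left(5 \right)} + 21184}{z + 21365} = \frac{5^{2} + 21184}{\frac{399420252}{5} + 21365} = \frac{25 + 21184}{\frac{399527077}{5}} = 21209 \cdot \frac{5}{399527077} = \frac{106045}{399527077}$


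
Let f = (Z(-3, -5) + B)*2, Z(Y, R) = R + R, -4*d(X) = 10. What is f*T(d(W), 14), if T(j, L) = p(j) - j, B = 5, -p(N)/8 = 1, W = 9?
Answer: 55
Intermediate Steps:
p(N) = -8 (p(N) = -8*1 = -8)
d(X) = -5/2 (d(X) = -1/4*10 = -5/2)
Z(Y, R) = 2*R
f = -10 (f = (2*(-5) + 5)*2 = (-10 + 5)*2 = -5*2 = -10)
T(j, L) = -8 - j
f*T(d(W), 14) = -10*(-8 - 1*(-5/2)) = -10*(-8 + 5/2) = -10*(-11/2) = 55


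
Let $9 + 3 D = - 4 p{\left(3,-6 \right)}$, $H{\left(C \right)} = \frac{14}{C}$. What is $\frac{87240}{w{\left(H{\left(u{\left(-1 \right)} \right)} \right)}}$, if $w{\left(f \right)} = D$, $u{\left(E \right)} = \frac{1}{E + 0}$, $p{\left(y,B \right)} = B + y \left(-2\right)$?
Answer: $\frac{87240}{13} \approx 6710.8$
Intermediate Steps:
$p{\left(y,B \right)} = B - 2 y$
$u{\left(E \right)} = \frac{1}{E}$
$D = 13$ ($D = -3 + \frac{\left(-4\right) \left(-6 - 6\right)}{3} = -3 + \frac{\left(-4\right) \left(-12\right)}{3} = -3 + \frac{1}{3} \cdot 48 = -3 + 16 = 13$)
$w{\left(f \right)} = 13$
$\frac{87240}{w{\left(H{\left(u{\left(-1 \right)} \right)} \right)}} = \frac{87240}{13}$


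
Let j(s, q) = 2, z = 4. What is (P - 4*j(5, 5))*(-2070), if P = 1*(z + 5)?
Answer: -2070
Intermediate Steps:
P = 9 (P = 1*(4 + 5) = 1*9 = 9)
(P - 4*j(5, 5))*(-2070) = (9 - 4*2)*(-2070) = (9 - 1*8)*(-2070) = (9 - 8)*(-2070) = 1*(-2070) = -2070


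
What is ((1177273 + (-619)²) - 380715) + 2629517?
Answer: 3809236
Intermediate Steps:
((1177273 + (-619)²) - 380715) + 2629517 = ((1177273 + 383161) - 380715) + 2629517 = (1560434 - 380715) + 2629517 = 1179719 + 2629517 = 3809236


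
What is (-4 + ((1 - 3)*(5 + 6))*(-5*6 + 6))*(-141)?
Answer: -73884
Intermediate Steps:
(-4 + ((1 - 3)*(5 + 6))*(-5*6 + 6))*(-141) = (-4 + (-2*11)*(-30 + 6))*(-141) = (-4 - 22*(-24))*(-141) = (-4 + 528)*(-141) = 524*(-141) = -73884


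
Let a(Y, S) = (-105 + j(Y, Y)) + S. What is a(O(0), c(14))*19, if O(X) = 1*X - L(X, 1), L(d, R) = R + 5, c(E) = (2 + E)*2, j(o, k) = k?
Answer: -1501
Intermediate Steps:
c(E) = 4 + 2*E
L(d, R) = 5 + R
O(X) = -6 + X (O(X) = 1*X - (5 + 1) = X - 1*6 = X - 6 = -6 + X)
a(Y, S) = -105 + S + Y (a(Y, S) = (-105 + Y) + S = -105 + S + Y)
a(O(0), c(14))*19 = (-105 + (4 + 2*14) + (-6 + 0))*19 = (-105 + (4 + 28) - 6)*19 = (-105 + 32 - 6)*19 = -79*19 = -1501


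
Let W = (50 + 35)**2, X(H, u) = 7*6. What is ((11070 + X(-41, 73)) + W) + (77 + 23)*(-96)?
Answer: 8737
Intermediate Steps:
X(H, u) = 42
W = 7225 (W = 85**2 = 7225)
((11070 + X(-41, 73)) + W) + (77 + 23)*(-96) = ((11070 + 42) + 7225) + (77 + 23)*(-96) = (11112 + 7225) + 100*(-96) = 18337 - 9600 = 8737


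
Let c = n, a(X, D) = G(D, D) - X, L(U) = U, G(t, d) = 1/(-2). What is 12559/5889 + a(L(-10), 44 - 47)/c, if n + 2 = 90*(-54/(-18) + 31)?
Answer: 76922735/36017124 ≈ 2.1357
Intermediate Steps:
G(t, d) = -1/2
n = 3058 (n = -2 + 90*(-54/(-18) + 31) = -2 + 90*(-54*(-1/18) + 31) = -2 + 90*(3 + 31) = -2 + 90*34 = -2 + 3060 = 3058)
a(X, D) = -1/2 - X
c = 3058
12559/5889 + a(L(-10), 44 - 47)/c = 12559/5889 + (-1/2 - 1*(-10))/3058 = 12559*(1/5889) + (-1/2 + 10)*(1/3058) = 12559/5889 + (19/2)*(1/3058) = 12559/5889 + 19/6116 = 76922735/36017124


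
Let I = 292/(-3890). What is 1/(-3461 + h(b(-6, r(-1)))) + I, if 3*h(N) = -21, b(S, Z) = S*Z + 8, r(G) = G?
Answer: -508273/6745260 ≈ -0.075353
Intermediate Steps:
I = -146/1945 (I = 292*(-1/3890) = -146/1945 ≈ -0.075064)
b(S, Z) = 8 + S*Z
h(N) = -7 (h(N) = (⅓)*(-21) = -7)
1/(-3461 + h(b(-6, r(-1)))) + I = 1/(-3461 - 7) - 146/1945 = 1/(-3468) - 146/1945 = -1/3468 - 146/1945 = -508273/6745260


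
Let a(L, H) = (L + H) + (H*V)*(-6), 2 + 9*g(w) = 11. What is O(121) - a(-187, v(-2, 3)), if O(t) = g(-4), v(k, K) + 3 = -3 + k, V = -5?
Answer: 436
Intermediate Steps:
v(k, K) = -6 + k (v(k, K) = -3 + (-3 + k) = -6 + k)
g(w) = 1 (g(w) = -2/9 + (1/9)*11 = -2/9 + 11/9 = 1)
O(t) = 1
a(L, H) = L + 31*H (a(L, H) = (L + H) + (H*(-5))*(-6) = (H + L) - 5*H*(-6) = (H + L) + 30*H = L + 31*H)
O(121) - a(-187, v(-2, 3)) = 1 - (-187 + 31*(-6 - 2)) = 1 - (-187 + 31*(-8)) = 1 - (-187 - 248) = 1 - 1*(-435) = 1 + 435 = 436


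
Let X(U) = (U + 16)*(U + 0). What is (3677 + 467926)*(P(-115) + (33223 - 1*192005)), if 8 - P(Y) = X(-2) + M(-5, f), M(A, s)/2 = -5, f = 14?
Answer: -74860373808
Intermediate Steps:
M(A, s) = -10 (M(A, s) = 2*(-5) = -10)
X(U) = U*(16 + U) (X(U) = (16 + U)*U = U*(16 + U))
P(Y) = 46 (P(Y) = 8 - (-2*(16 - 2) - 10) = 8 - (-2*14 - 10) = 8 - (-28 - 10) = 8 - 1*(-38) = 8 + 38 = 46)
(3677 + 467926)*(P(-115) + (33223 - 1*192005)) = (3677 + 467926)*(46 + (33223 - 1*192005)) = 471603*(46 + (33223 - 192005)) = 471603*(46 - 158782) = 471603*(-158736) = -74860373808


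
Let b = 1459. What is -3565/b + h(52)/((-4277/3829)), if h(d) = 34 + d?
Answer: -70812493/891449 ≈ -79.435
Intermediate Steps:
-3565/b + h(52)/((-4277/3829)) = -3565/1459 + (34 + 52)/((-4277/3829)) = -3565*1/1459 + 86/((-4277*1/3829)) = -3565/1459 + 86/(-611/547) = -3565/1459 + 86*(-547/611) = -3565/1459 - 47042/611 = -70812493/891449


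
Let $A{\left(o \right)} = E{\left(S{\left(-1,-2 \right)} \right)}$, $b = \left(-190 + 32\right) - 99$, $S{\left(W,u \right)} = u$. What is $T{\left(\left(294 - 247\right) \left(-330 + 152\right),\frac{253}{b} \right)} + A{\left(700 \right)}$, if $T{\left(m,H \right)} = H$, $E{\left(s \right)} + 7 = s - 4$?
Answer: $- \frac{3594}{257} \approx -13.984$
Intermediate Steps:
$E{\left(s \right)} = -11 + s$ ($E{\left(s \right)} = -7 + \left(s - 4\right) = -7 + \left(-4 + s\right) = -11 + s$)
$b = -257$ ($b = -158 - 99 = -257$)
$A{\left(o \right)} = -13$ ($A{\left(o \right)} = -11 - 2 = -13$)
$T{\left(\left(294 - 247\right) \left(-330 + 152\right),\frac{253}{b} \right)} + A{\left(700 \right)} = \frac{253}{-257} - 13 = 253 \left(- \frac{1}{257}\right) - 13 = - \frac{253}{257} - 13 = - \frac{3594}{257}$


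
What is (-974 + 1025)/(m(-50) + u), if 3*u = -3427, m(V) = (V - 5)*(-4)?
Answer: -153/2767 ≈ -0.055295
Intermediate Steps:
m(V) = 20 - 4*V (m(V) = (-5 + V)*(-4) = 20 - 4*V)
u = -3427/3 (u = (⅓)*(-3427) = -3427/3 ≈ -1142.3)
(-974 + 1025)/(m(-50) + u) = (-974 + 1025)/((20 - 4*(-50)) - 3427/3) = 51/((20 + 200) - 3427/3) = 51/(220 - 3427/3) = 51/(-2767/3) = 51*(-3/2767) = -153/2767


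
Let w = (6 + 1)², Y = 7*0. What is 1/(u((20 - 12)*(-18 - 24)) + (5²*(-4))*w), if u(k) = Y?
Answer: -1/4900 ≈ -0.00020408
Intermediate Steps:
Y = 0
u(k) = 0
w = 49 (w = 7² = 49)
1/(u((20 - 12)*(-18 - 24)) + (5²*(-4))*w) = 1/(0 + (5²*(-4))*49) = 1/(0 + (25*(-4))*49) = 1/(0 - 100*49) = 1/(0 - 4900) = 1/(-4900) = -1/4900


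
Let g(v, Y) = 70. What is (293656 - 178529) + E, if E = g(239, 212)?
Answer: 115197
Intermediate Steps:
E = 70
(293656 - 178529) + E = (293656 - 178529) + 70 = 115127 + 70 = 115197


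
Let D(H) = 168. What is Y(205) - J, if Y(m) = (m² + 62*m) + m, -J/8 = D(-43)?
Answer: 56284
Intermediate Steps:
J = -1344 (J = -8*168 = -1344)
Y(m) = m² + 63*m
Y(205) - J = 205*(63 + 205) - 1*(-1344) = 205*268 + 1344 = 54940 + 1344 = 56284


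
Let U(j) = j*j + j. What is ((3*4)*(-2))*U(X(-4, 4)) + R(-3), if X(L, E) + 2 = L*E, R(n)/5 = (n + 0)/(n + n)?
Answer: -14683/2 ≈ -7341.5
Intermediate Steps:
R(n) = 5/2 (R(n) = 5*((n + 0)/(n + n)) = 5*(n/((2*n))) = 5*(n*(1/(2*n))) = 5*(1/2) = 5/2)
X(L, E) = -2 + E*L (X(L, E) = -2 + L*E = -2 + E*L)
U(j) = j + j**2 (U(j) = j**2 + j = j + j**2)
((3*4)*(-2))*U(X(-4, 4)) + R(-3) = ((3*4)*(-2))*((-2 + 4*(-4))*(1 + (-2 + 4*(-4)))) + 5/2 = (12*(-2))*((-2 - 16)*(1 + (-2 - 16))) + 5/2 = -(-432)*(1 - 18) + 5/2 = -(-432)*(-17) + 5/2 = -24*306 + 5/2 = -7344 + 5/2 = -14683/2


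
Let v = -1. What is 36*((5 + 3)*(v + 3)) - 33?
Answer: 543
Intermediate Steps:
36*((5 + 3)*(v + 3)) - 33 = 36*((5 + 3)*(-1 + 3)) - 33 = 36*(8*2) - 33 = 36*16 - 33 = 576 - 33 = 543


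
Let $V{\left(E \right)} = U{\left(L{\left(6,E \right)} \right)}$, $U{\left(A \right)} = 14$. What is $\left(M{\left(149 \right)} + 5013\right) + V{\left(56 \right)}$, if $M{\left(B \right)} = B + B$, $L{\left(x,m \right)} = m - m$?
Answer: $5325$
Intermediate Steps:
$L{\left(x,m \right)} = 0$
$M{\left(B \right)} = 2 B$
$V{\left(E \right)} = 14$
$\left(M{\left(149 \right)} + 5013\right) + V{\left(56 \right)} = \left(2 \cdot 149 + 5013\right) + 14 = \left(298 + 5013\right) + 14 = 5311 + 14 = 5325$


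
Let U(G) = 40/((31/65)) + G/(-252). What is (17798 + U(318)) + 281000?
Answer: 389142553/1302 ≈ 2.9888e+5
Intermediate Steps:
U(G) = 2600/31 - G/252 (U(G) = 40/((31*(1/65))) + G*(-1/252) = 40/(31/65) - G/252 = 40*(65/31) - G/252 = 2600/31 - G/252)
(17798 + U(318)) + 281000 = (17798 + (2600/31 - 1/252*318)) + 281000 = (17798 + (2600/31 - 53/42)) + 281000 = (17798 + 107557/1302) + 281000 = 23280553/1302 + 281000 = 389142553/1302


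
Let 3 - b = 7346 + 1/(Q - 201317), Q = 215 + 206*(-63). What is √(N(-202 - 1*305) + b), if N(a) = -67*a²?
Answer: I*√12338093827494255/26760 ≈ 4150.9*I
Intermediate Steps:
Q = -12763 (Q = 215 - 12978 = -12763)
b = -1571989439/214080 (b = 3 - (7346 + 1/(-12763 - 201317)) = 3 - (7346 + 1/(-214080)) = 3 - (7346 - 1/214080) = 3 - 1*1572631679/214080 = 3 - 1572631679/214080 = -1571989439/214080 ≈ -7343.0)
√(N(-202 - 1*305) + b) = √(-67*(-202 - 1*305)² - 1571989439/214080) = √(-67*(-202 - 305)² - 1571989439/214080) = √(-67*(-507)² - 1571989439/214080) = √(-67*257049 - 1571989439/214080) = √(-17222283 - 1571989439/214080) = √(-3688518334079/214080) = I*√12338093827494255/26760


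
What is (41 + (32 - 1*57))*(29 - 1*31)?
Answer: -32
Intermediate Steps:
(41 + (32 - 1*57))*(29 - 1*31) = (41 + (32 - 57))*(29 - 31) = (41 - 25)*(-2) = 16*(-2) = -32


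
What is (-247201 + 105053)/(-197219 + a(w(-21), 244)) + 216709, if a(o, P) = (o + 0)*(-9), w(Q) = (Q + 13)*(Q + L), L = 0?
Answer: 43066938427/198731 ≈ 2.1671e+5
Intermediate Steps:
w(Q) = Q*(13 + Q) (w(Q) = (Q + 13)*(Q + 0) = (13 + Q)*Q = Q*(13 + Q))
a(o, P) = -9*o (a(o, P) = o*(-9) = -9*o)
(-247201 + 105053)/(-197219 + a(w(-21), 244)) + 216709 = (-247201 + 105053)/(-197219 - (-189)*(13 - 21)) + 216709 = -142148/(-197219 - (-189)*(-8)) + 216709 = -142148/(-197219 - 9*168) + 216709 = -142148/(-197219 - 1512) + 216709 = -142148/(-198731) + 216709 = -142148*(-1/198731) + 216709 = 142148/198731 + 216709 = 43066938427/198731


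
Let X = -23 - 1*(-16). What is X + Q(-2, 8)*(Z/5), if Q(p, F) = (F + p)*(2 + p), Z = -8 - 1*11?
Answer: -7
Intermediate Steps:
Z = -19 (Z = -8 - 11 = -19)
X = -7 (X = -23 + 16 = -7)
Q(p, F) = (2 + p)*(F + p)
X + Q(-2, 8)*(Z/5) = -7 + ((-2)² + 2*8 + 2*(-2) + 8*(-2))*(-19/5) = -7 + (4 + 16 - 4 - 16)*(-19*⅕) = -7 + 0*(-19/5) = -7 + 0 = -7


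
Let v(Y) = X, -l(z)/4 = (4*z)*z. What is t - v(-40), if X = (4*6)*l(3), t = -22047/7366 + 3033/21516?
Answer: 91213092027/26414476 ≈ 3453.1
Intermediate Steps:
l(z) = -16*z² (l(z) = -4*4*z*z = -16*z²)
t = -75337029/26414476 (t = -22047*1/7366 + 3033*(1/21516) = -22047/7366 + 1011/7172 = -75337029/26414476 ≈ -2.8521)
X = -3456 (X = (4*6)*(-16*3²) = 24*(-16*9) = 24*(-144) = -3456)
v(Y) = -3456
t - v(-40) = -75337029/26414476 - 1*(-3456) = -75337029/26414476 + 3456 = 91213092027/26414476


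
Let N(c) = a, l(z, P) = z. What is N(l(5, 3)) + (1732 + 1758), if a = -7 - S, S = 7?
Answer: 3476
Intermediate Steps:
a = -14 (a = -7 - 1*7 = -7 - 7 = -14)
N(c) = -14
N(l(5, 3)) + (1732 + 1758) = -14 + (1732 + 1758) = -14 + 3490 = 3476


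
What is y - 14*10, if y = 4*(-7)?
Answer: -168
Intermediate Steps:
y = -28
y - 14*10 = -28 - 14*10 = -28 - 140 = -168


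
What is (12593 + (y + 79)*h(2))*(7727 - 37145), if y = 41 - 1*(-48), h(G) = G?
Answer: -380345322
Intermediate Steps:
y = 89 (y = 41 + 48 = 89)
(12593 + (y + 79)*h(2))*(7727 - 37145) = (12593 + (89 + 79)*2)*(7727 - 37145) = (12593 + 168*2)*(-29418) = (12593 + 336)*(-29418) = 12929*(-29418) = -380345322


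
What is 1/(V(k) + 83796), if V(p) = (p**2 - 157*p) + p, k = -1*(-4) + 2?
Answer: 1/82896 ≈ 1.2063e-5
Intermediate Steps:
k = 6 (k = 4 + 2 = 6)
V(p) = p**2 - 156*p
1/(V(k) + 83796) = 1/(6*(-156 + 6) + 83796) = 1/(6*(-150) + 83796) = 1/(-900 + 83796) = 1/82896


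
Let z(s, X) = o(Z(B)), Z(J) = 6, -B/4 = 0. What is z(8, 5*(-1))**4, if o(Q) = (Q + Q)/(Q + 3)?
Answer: 256/81 ≈ 3.1605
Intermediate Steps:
B = 0 (B = -4*0 = 0)
o(Q) = 2*Q/(3 + Q) (o(Q) = (2*Q)/(3 + Q) = 2*Q/(3 + Q))
z(s, X) = 4/3 (z(s, X) = 2*6/(3 + 6) = 2*6/9 = 2*6*(1/9) = 4/3)
z(8, 5*(-1))**4 = (4/3)**4 = 256/81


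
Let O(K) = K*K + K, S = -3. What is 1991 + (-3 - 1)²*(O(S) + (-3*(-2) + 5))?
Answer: 2263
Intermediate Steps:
O(K) = K + K² (O(K) = K² + K = K + K²)
1991 + (-3 - 1)²*(O(S) + (-3*(-2) + 5)) = 1991 + (-3 - 1)²*(-3*(1 - 3) + (-3*(-2) + 5)) = 1991 + (-4)²*(-3*(-2) + (6 + 5)) = 1991 + 16*(6 + 11) = 1991 + 16*17 = 1991 + 272 = 2263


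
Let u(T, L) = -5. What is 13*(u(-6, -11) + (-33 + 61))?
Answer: 299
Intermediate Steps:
13*(u(-6, -11) + (-33 + 61)) = 13*(-5 + (-33 + 61)) = 13*(-5 + 28) = 13*23 = 299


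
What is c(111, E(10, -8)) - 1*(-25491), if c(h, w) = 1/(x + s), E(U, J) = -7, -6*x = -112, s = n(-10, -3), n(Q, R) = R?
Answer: 1198080/47 ≈ 25491.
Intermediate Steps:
s = -3
x = 56/3 (x = -⅙*(-112) = 56/3 ≈ 18.667)
c(h, w) = 3/47 (c(h, w) = 1/(56/3 - 3) = 1/(47/3) = 3/47)
c(111, E(10, -8)) - 1*(-25491) = 3/47 - 1*(-25491) = 3/47 + 25491 = 1198080/47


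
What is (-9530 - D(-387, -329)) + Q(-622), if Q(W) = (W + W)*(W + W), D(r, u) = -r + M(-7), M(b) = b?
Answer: 1537626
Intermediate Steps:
D(r, u) = -7 - r (D(r, u) = -r - 7 = -7 - r)
Q(W) = 4*W² (Q(W) = (2*W)*(2*W) = 4*W²)
(-9530 - D(-387, -329)) + Q(-622) = (-9530 - (-7 - 1*(-387))) + 4*(-622)² = (-9530 - (-7 + 387)) + 4*386884 = (-9530 - 1*380) + 1547536 = (-9530 - 380) + 1547536 = -9910 + 1547536 = 1537626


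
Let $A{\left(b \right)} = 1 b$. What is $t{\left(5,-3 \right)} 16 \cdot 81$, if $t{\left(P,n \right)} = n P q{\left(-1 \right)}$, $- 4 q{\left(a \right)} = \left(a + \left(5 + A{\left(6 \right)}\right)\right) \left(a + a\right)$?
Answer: $-97200$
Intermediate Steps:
$A{\left(b \right)} = b$
$q{\left(a \right)} = - \frac{a \left(11 + a\right)}{2}$ ($q{\left(a \right)} = - \frac{\left(a + \left(5 + 6\right)\right) \left(a + a\right)}{4} = - \frac{\left(a + 11\right) 2 a}{4} = - \frac{\left(11 + a\right) 2 a}{4} = - \frac{2 a \left(11 + a\right)}{4} = - \frac{a \left(11 + a\right)}{2}$)
$t{\left(P,n \right)} = 5 P n$ ($t{\left(P,n \right)} = n P \left(\left(- \frac{1}{2}\right) \left(-1\right) \left(11 - 1\right)\right) = P n \left(\left(- \frac{1}{2}\right) \left(-1\right) 10\right) = P n 5 = 5 P n$)
$t{\left(5,-3 \right)} 16 \cdot 81 = 5 \cdot 5 \left(-3\right) 16 \cdot 81 = \left(-75\right) 16 \cdot 81 = \left(-1200\right) 81 = -97200$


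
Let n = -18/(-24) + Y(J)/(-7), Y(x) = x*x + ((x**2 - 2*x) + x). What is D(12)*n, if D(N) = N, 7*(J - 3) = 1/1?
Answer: -6681/343 ≈ -19.478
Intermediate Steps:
J = 22/7 (J = 3 + (1/7)/1 = 3 + (1/7)*1 = 3 + 1/7 = 22/7 ≈ 3.1429)
Y(x) = -x + 2*x**2 (Y(x) = x**2 + (x**2 - x) = -x + 2*x**2)
n = -2227/1372 (n = -18/(-24) + (22*(-1 + 2*(22/7))/7)/(-7) = -18*(-1/24) + (22*(-1 + 44/7)/7)*(-1/7) = 3/4 + ((22/7)*(37/7))*(-1/7) = 3/4 + (814/49)*(-1/7) = 3/4 - 814/343 = -2227/1372 ≈ -1.6232)
D(12)*n = 12*(-2227/1372) = -6681/343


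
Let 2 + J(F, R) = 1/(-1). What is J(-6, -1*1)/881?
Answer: -3/881 ≈ -0.0034052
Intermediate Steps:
J(F, R) = -3 (J(F, R) = -2 + 1/(-1) = -2 - 1 = -3)
J(-6, -1*1)/881 = -3/881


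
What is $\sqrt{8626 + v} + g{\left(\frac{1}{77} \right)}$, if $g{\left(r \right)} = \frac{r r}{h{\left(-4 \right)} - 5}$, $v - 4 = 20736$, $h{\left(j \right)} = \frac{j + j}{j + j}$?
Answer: $- \frac{1}{23716} + \sqrt{29366} \approx 171.36$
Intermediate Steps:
$h{\left(j \right)} = 1$ ($h{\left(j \right)} = \frac{2 j}{2 j} = 2 j \frac{1}{2 j} = 1$)
$v = 20740$ ($v = 4 + 20736 = 20740$)
$g{\left(r \right)} = - \frac{r^{2}}{4}$ ($g{\left(r \right)} = \frac{r r}{1 - 5} = \frac{r^{2}}{-4} = r^{2} \left(- \frac{1}{4}\right) = - \frac{r^{2}}{4}$)
$\sqrt{8626 + v} + g{\left(\frac{1}{77} \right)} = \sqrt{8626 + 20740} - \frac{\left(\frac{1}{77}\right)^{2}}{4} = \sqrt{29366} - \frac{1}{4 \cdot 5929} = \sqrt{29366} - \frac{1}{23716} = - \frac{1}{23716} + \sqrt{29366}$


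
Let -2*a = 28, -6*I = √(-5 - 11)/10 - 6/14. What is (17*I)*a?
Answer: -17 + 238*I/15 ≈ -17.0 + 15.867*I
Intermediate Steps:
I = 1/14 - I/15 (I = -(√(-5 - 11)/10 - 6/14)/6 = -(√(-16)*(⅒) - 6*1/14)/6 = -((4*I)*(⅒) - 3/7)/6 = -(2*I/5 - 3/7)/6 = -(-3/7 + 2*I/5)/6 = 1/14 - I/15 ≈ 0.071429 - 0.066667*I)
a = -14 (a = -½*28 = -14)
(17*I)*a = (17*(1/14 - I/15))*(-14) = (17/14 - 17*I/15)*(-14) = -17 + 238*I/15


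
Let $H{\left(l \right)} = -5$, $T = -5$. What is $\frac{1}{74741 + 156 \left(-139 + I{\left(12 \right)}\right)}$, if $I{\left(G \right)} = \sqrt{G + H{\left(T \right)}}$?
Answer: $\frac{53057}{2814874897} - \frac{156 \sqrt{7}}{2814874897} \approx 1.8702 \cdot 10^{-5}$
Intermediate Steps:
$I{\left(G \right)} = \sqrt{-5 + G}$ ($I{\left(G \right)} = \sqrt{G - 5} = \sqrt{-5 + G}$)
$\frac{1}{74741 + 156 \left(-139 + I{\left(12 \right)}\right)} = \frac{1}{74741 + 156 \left(-139 + \sqrt{-5 + 12}\right)} = \frac{1}{74741 + 156 \left(-139 + \sqrt{7}\right)} = \frac{1}{74741 - \left(21684 - 156 \sqrt{7}\right)} = \frac{1}{53057 + 156 \sqrt{7}}$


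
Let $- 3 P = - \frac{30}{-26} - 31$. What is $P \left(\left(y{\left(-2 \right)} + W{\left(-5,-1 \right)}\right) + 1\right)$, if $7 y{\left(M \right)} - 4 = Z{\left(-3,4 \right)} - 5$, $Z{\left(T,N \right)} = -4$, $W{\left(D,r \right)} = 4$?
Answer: $\frac{3880}{91} \approx 42.637$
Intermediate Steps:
$P = \frac{388}{39}$ ($P = - \frac{- \frac{30}{-26} - 31}{3} = - \frac{\left(-30\right) \left(- \frac{1}{26}\right) - 31}{3} = - \frac{\frac{15}{13} - 31}{3} = \left(- \frac{1}{3}\right) \left(- \frac{388}{13}\right) = \frac{388}{39} \approx 9.9487$)
$y{\left(M \right)} = - \frac{5}{7}$ ($y{\left(M \right)} = \frac{4}{7} + \frac{-4 - 5}{7} = \frac{4}{7} + \frac{1}{7} \left(-9\right) = \frac{4}{7} - \frac{9}{7} = - \frac{5}{7}$)
$P \left(\left(y{\left(-2 \right)} + W{\left(-5,-1 \right)}\right) + 1\right) = \frac{388 \left(\left(- \frac{5}{7} + 4\right) + 1\right)}{39} = \frac{388 \left(\frac{23}{7} + 1\right)}{39} = \frac{388}{39} \cdot \frac{30}{7} = \frac{3880}{91}$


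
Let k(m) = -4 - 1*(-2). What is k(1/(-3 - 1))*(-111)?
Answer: 222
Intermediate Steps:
k(m) = -2 (k(m) = -4 + 2 = -2)
k(1/(-3 - 1))*(-111) = -2*(-111) = 222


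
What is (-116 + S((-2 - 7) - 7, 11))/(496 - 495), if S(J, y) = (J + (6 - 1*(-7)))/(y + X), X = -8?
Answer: -117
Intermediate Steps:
S(J, y) = (13 + J)/(-8 + y) (S(J, y) = (J + (6 - 1*(-7)))/(y - 8) = (J + (6 + 7))/(-8 + y) = (J + 13)/(-8 + y) = (13 + J)/(-8 + y))
(-116 + S((-2 - 7) - 7, 11))/(496 - 495) = (-116 + (13 + ((-2 - 7) - 7))/(-8 + 11))/(496 - 495) = (-116 + (13 + (-9 - 7))/3)/1 = (-116 + (13 - 16)/3)*1 = (-116 + (⅓)*(-3))*1 = (-116 - 1)*1 = -117*1 = -117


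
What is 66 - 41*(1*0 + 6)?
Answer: -180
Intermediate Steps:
66 - 41*(1*0 + 6) = 66 - 41*(0 + 6) = 66 - 41*6 = 66 - 246 = -180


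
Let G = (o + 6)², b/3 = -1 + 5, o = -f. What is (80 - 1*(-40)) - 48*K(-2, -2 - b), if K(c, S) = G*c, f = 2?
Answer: 1656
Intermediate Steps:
o = -2 (o = -1*2 = -2)
b = 12 (b = 3*(-1 + 5) = 3*4 = 12)
G = 16 (G = (-2 + 6)² = 4² = 16)
K(c, S) = 16*c
(80 - 1*(-40)) - 48*K(-2, -2 - b) = (80 - 1*(-40)) - 768*(-2) = (80 + 40) - 48*(-32) = 120 + 1536 = 1656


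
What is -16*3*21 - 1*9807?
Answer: -10815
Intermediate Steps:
-16*3*21 - 1*9807 = -48*21 - 9807 = -1008 - 9807 = -10815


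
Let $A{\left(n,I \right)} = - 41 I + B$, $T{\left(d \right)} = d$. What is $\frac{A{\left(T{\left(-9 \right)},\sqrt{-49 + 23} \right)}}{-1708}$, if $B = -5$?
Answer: $\frac{5}{1708} + \frac{41 i \sqrt{26}}{1708} \approx 0.0029274 + 0.1224 i$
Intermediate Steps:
$A{\left(n,I \right)} = -5 - 41 I$ ($A{\left(n,I \right)} = - 41 I - 5 = -5 - 41 I$)
$\frac{A{\left(T{\left(-9 \right)},\sqrt{-49 + 23} \right)}}{-1708} = \frac{-5 - 41 \sqrt{-49 + 23}}{-1708} = \left(-5 - 41 \sqrt{-26}\right) \left(- \frac{1}{1708}\right) = \left(-5 - 41 i \sqrt{26}\right) \left(- \frac{1}{1708}\right) = \frac{5}{1708} + \frac{41 i \sqrt{26}}{1708}$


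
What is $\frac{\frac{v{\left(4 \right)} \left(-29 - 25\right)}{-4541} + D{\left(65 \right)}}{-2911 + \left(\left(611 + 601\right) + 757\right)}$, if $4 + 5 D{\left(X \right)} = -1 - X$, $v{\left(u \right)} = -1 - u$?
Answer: $\frac{31922}{2138811} \approx 0.014925$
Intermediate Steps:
$D{\left(X \right)} = -1 - \frac{X}{5}$ ($D{\left(X \right)} = - \frac{4}{5} + \frac{-1 - X}{5} = - \frac{4}{5} - \left(\frac{1}{5} + \frac{X}{5}\right) = -1 - \frac{X}{5}$)
$\frac{\frac{v{\left(4 \right)} \left(-29 - 25\right)}{-4541} + D{\left(65 \right)}}{-2911 + \left(\left(611 + 601\right) + 757\right)} = \frac{\frac{\left(-1 - 4\right) \left(-29 - 25\right)}{-4541} - 14}{-2911 + \left(\left(611 + 601\right) + 757\right)} = \frac{\left(-1 - 4\right) \left(-54\right) \left(- \frac{1}{4541}\right) - 14}{-2911 + \left(1212 + 757\right)} = \frac{\left(-5\right) \left(-54\right) \left(- \frac{1}{4541}\right) - 14}{-2911 + 1969} = \frac{270 \left(- \frac{1}{4541}\right) - 14}{-942} = \left(- \frac{270}{4541} - 14\right) \left(- \frac{1}{942}\right) = \left(- \frac{63844}{4541}\right) \left(- \frac{1}{942}\right) = \frac{31922}{2138811}$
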